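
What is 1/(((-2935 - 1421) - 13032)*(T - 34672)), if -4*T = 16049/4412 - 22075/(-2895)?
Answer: 851516/513400876419375 ≈ 1.6586e-9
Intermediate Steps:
T = -28771351/10218192 (T = -(16049/4412 - 22075/(-2895))/4 = -(16049*(1/4412) - 22075*(-1/2895))/4 = -(16049/4412 + 4415/579)/4 = -1/4*28771351/2554548 = -28771351/10218192 ≈ -2.8157)
1/(((-2935 - 1421) - 13032)*(T - 34672)) = 1/(((-2935 - 1421) - 13032)*(-28771351/10218192 - 34672)) = 1/((-4356 - 13032)*(-354313924375/10218192)) = 1/(-17388*(-354313924375/10218192)) = 1/(513400876419375/851516) = 851516/513400876419375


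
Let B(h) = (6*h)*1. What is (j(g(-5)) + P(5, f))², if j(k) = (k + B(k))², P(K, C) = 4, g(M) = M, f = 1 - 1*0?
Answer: 1510441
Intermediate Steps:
f = 1 (f = 1 + 0 = 1)
B(h) = 6*h
j(k) = 49*k² (j(k) = (k + 6*k)² = (7*k)² = 49*k²)
(j(g(-5)) + P(5, f))² = (49*(-5)² + 4)² = (49*25 + 4)² = (1225 + 4)² = 1229² = 1510441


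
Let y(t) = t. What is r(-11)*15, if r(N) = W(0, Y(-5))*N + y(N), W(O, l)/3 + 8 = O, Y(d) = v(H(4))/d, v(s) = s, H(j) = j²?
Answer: 3795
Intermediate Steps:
Y(d) = 16/d (Y(d) = 4²/d = 16/d)
W(O, l) = -24 + 3*O
r(N) = -23*N (r(N) = (-24 + 3*0)*N + N = (-24 + 0)*N + N = -24*N + N = -23*N)
r(-11)*15 = -23*(-11)*15 = 253*15 = 3795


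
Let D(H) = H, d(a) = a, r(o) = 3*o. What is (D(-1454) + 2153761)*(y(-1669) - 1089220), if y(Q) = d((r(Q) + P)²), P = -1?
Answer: 51635661477108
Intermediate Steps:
y(Q) = (-1 + 3*Q)² (y(Q) = (3*Q - 1)² = (-1 + 3*Q)²)
(D(-1454) + 2153761)*(y(-1669) - 1089220) = (-1454 + 2153761)*((-1 + 3*(-1669))² - 1089220) = 2152307*((-1 - 5007)² - 1089220) = 2152307*((-5008)² - 1089220) = 2152307*(25080064 - 1089220) = 2152307*23990844 = 51635661477108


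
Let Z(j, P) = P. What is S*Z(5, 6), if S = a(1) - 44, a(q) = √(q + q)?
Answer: -264 + 6*√2 ≈ -255.51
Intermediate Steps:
a(q) = √2*√q (a(q) = √(2*q) = √2*√q)
S = -44 + √2 (S = √2*√1 - 44 = √2*1 - 44 = √2 - 44 = -44 + √2 ≈ -42.586)
S*Z(5, 6) = (-44 + √2)*6 = -264 + 6*√2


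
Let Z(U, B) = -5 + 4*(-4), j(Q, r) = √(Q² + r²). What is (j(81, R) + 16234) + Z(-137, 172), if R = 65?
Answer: 16213 + √10786 ≈ 16317.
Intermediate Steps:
Z(U, B) = -21 (Z(U, B) = -5 - 16 = -21)
(j(81, R) + 16234) + Z(-137, 172) = (√(81² + 65²) + 16234) - 21 = (√(6561 + 4225) + 16234) - 21 = (√10786 + 16234) - 21 = (16234 + √10786) - 21 = 16213 + √10786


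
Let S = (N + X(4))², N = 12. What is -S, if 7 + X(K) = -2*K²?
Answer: -729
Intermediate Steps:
X(K) = -7 - 2*K²
S = 729 (S = (12 + (-7 - 2*4²))² = (12 + (-7 - 2*16))² = (12 + (-7 - 32))² = (12 - 39)² = (-27)² = 729)
-S = -1*729 = -729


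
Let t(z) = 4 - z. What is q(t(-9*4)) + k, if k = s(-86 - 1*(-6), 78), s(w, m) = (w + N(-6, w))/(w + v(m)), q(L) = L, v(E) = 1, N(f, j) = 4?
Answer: 3236/79 ≈ 40.962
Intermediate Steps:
s(w, m) = (4 + w)/(1 + w) (s(w, m) = (w + 4)/(w + 1) = (4 + w)/(1 + w))
k = 76/79 (k = (4 + (-86 - 1*(-6)))/(1 + (-86 - 1*(-6))) = (4 + (-86 + 6))/(1 + (-86 + 6)) = (4 - 80)/(1 - 80) = -76/(-79) = -1/79*(-76) = 76/79 ≈ 0.96203)
q(t(-9*4)) + k = (4 - (-9)*4) + 76/79 = (4 - 1*(-36)) + 76/79 = (4 + 36) + 76/79 = 40 + 76/79 = 3236/79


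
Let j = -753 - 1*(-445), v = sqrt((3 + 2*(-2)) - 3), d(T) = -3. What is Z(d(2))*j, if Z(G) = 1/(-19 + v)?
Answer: 5852/365 + 616*I/365 ≈ 16.033 + 1.6877*I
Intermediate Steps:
v = 2*I (v = sqrt((3 - 4) - 3) = sqrt(-1 - 3) = sqrt(-4) = 2*I ≈ 2.0*I)
j = -308 (j = -753 + 445 = -308)
Z(G) = (-19 - 2*I)/365 (Z(G) = 1/(-19 + 2*I) = (-19 - 2*I)/365)
Z(d(2))*j = (-19/365 - 2*I/365)*(-308) = 5852/365 + 616*I/365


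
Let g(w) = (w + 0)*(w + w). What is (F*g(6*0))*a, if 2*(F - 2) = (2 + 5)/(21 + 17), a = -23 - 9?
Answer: 0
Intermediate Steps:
a = -32
F = 159/76 (F = 2 + ((2 + 5)/(21 + 17))/2 = 2 + (7/38)/2 = 2 + (7*(1/38))/2 = 2 + (1/2)*(7/38) = 2 + 7/76 = 159/76 ≈ 2.0921)
g(w) = 2*w**2 (g(w) = w*(2*w) = 2*w**2)
(F*g(6*0))*a = (159*(2*(6*0)**2)/76)*(-32) = (159*(2*0**2)/76)*(-32) = (159*(2*0)/76)*(-32) = ((159/76)*0)*(-32) = 0*(-32) = 0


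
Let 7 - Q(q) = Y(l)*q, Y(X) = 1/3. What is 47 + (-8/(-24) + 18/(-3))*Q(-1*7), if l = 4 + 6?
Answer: -53/9 ≈ -5.8889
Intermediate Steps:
l = 10
Y(X) = 1/3
Q(q) = 7 - q/3
47 + (-8/(-24) + 18/(-3))*Q(-1*7) = 47 + (-8/(-24) + 18/(-3))*(7 - (-1)*7/3) = 47 + (-8*(-1/24) + 18*(-1/3))*(7 - 1/3*(-7)) = 47 + (1/3 - 6)*(7 + 7/3) = 47 - 17/3*28/3 = 47 - 476/9 = -53/9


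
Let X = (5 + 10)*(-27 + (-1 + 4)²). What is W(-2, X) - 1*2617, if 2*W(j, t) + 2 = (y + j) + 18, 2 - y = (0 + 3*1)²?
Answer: -5227/2 ≈ -2613.5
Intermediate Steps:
y = -7 (y = 2 - (0 + 3*1)² = 2 - (0 + 3)² = 2 - 1*3² = 2 - 1*9 = 2 - 9 = -7)
X = -270 (X = 15*(-27 + 3²) = 15*(-27 + 9) = 15*(-18) = -270)
W(j, t) = 9/2 + j/2 (W(j, t) = -1 + ((-7 + j) + 18)/2 = -1 + (11 + j)/2 = -1 + (11/2 + j/2) = 9/2 + j/2)
W(-2, X) - 1*2617 = (9/2 + (½)*(-2)) - 1*2617 = (9/2 - 1) - 2617 = 7/2 - 2617 = -5227/2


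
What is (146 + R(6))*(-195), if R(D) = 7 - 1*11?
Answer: -27690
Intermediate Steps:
R(D) = -4 (R(D) = 7 - 11 = -4)
(146 + R(6))*(-195) = (146 - 4)*(-195) = 142*(-195) = -27690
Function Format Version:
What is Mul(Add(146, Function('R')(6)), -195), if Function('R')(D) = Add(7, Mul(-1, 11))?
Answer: -27690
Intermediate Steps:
Function('R')(D) = -4 (Function('R')(D) = Add(7, -11) = -4)
Mul(Add(146, Function('R')(6)), -195) = Mul(Add(146, -4), -195) = Mul(142, -195) = -27690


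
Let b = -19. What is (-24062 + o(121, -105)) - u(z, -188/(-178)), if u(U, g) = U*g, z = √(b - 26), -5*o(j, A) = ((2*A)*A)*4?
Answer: -41702 - 282*I*√5/89 ≈ -41702.0 - 7.0851*I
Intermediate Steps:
o(j, A) = -8*A²/5 (o(j, A) = -(2*A)*A*4/5 = -2*A²*4/5 = -8*A²/5)
z = 3*I*√5 (z = √(-19 - 26) = √(-45) = 3*I*√5 ≈ 6.7082*I)
(-24062 + o(121, -105)) - u(z, -188/(-178)) = (-24062 - 8/5*(-105)²) - 3*I*√5*(-188/(-178)) = (-24062 - 8/5*11025) - 3*I*√5*(-188*(-1/178)) = (-24062 - 17640) - 3*I*√5*94/89 = -41702 - 282*I*√5/89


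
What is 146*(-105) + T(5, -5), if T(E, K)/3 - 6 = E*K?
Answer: -15387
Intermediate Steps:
T(E, K) = 18 + 3*E*K (T(E, K) = 18 + 3*(E*K) = 18 + 3*E*K)
146*(-105) + T(5, -5) = 146*(-105) + (18 + 3*5*(-5)) = -15330 + (18 - 75) = -15330 - 57 = -15387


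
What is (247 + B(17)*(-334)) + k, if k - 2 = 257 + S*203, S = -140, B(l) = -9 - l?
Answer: -19230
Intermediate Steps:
k = -28161 (k = 2 + (257 - 140*203) = 2 + (257 - 28420) = 2 - 28163 = -28161)
(247 + B(17)*(-334)) + k = (247 + (-9 - 1*17)*(-334)) - 28161 = (247 + (-9 - 17)*(-334)) - 28161 = (247 - 26*(-334)) - 28161 = (247 + 8684) - 28161 = 8931 - 28161 = -19230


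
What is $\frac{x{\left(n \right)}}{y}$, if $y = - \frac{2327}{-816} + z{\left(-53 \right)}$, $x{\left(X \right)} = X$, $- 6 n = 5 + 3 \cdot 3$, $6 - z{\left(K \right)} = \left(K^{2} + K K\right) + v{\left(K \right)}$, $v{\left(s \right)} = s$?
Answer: $\frac{1904}{4533817} \approx 0.00041996$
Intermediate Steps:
$z{\left(K \right)} = 6 - K - 2 K^{2}$ ($z{\left(K \right)} = 6 - \left(\left(K^{2} + K K\right) + K\right) = 6 - \left(\left(K^{2} + K^{2}\right) + K\right) = 6 - \left(2 K^{2} + K\right) = 6 - \left(K + 2 K^{2}\right) = 6 - K - 2 K^{2}$)
$n = - \frac{7}{3}$ ($n = - \frac{5 + 3 \cdot 3}{6} = - \frac{5 + 9}{6} = \left(- \frac{1}{6}\right) 14 = - \frac{7}{3} \approx -2.3333$)
$y = - \frac{4533817}{816}$ ($y = - \frac{2327}{-816} - \left(-59 + 5618\right) = \left(-2327\right) \left(- \frac{1}{816}\right) + \left(6 + 53 - 5618\right) = \frac{2327}{816} + \left(6 + 53 - 5618\right) = \frac{2327}{816} - 5559 = - \frac{4533817}{816} \approx -5556.1$)
$\frac{x{\left(n \right)}}{y} = - \frac{7}{3 \left(- \frac{4533817}{816}\right)} = \left(- \frac{7}{3}\right) \left(- \frac{816}{4533817}\right) = \frac{1904}{4533817}$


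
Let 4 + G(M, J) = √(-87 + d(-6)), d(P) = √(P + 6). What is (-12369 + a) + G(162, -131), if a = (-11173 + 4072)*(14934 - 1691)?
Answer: -94050916 + I*√87 ≈ -9.4051e+7 + 9.3274*I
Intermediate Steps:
d(P) = √(6 + P)
G(M, J) = -4 + I*√87 (G(M, J) = -4 + √(-87 + √(6 - 6)) = -4 + √(-87 + √0) = -4 + √(-87 + 0) = -4 + √(-87) = -4 + I*√87)
a = -94038543 (a = -7101*13243 = -94038543)
(-12369 + a) + G(162, -131) = (-12369 - 94038543) + (-4 + I*√87) = -94050912 + (-4 + I*√87) = -94050916 + I*√87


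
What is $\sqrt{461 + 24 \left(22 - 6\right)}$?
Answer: $13 \sqrt{5} \approx 29.069$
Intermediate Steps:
$\sqrt{461 + 24 \left(22 - 6\right)} = \sqrt{461 + 24 \cdot 16} = \sqrt{461 + 384} = \sqrt{845} = 13 \sqrt{5}$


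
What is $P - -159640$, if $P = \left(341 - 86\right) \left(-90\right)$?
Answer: $136690$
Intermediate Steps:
$P = -22950$ ($P = 255 \left(-90\right) = -22950$)
$P - -159640 = -22950 - -159640 = -22950 + 159640 = 136690$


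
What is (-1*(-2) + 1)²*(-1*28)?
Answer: -252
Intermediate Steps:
(-1*(-2) + 1)²*(-1*28) = (2 + 1)²*(-28) = 3²*(-28) = 9*(-28) = -252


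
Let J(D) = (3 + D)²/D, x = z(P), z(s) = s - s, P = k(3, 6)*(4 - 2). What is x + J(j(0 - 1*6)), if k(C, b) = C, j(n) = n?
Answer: -3/2 ≈ -1.5000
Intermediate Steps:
P = 6 (P = 3*(4 - 2) = 3*2 = 6)
z(s) = 0
x = 0
J(D) = (3 + D)²/D
x + J(j(0 - 1*6)) = 0 + (3 + (0 - 1*6))²/(0 - 1*6) = 0 + (3 + (0 - 6))²/(0 - 6) = 0 + (3 - 6)²/(-6) = 0 - ⅙*(-3)² = 0 - ⅙*9 = 0 - 3/2 = -3/2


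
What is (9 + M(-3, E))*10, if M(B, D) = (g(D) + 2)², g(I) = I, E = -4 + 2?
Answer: 90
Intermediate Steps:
E = -2
M(B, D) = (2 + D)² (M(B, D) = (D + 2)² = (2 + D)²)
(9 + M(-3, E))*10 = (9 + (2 - 2)²)*10 = (9 + 0²)*10 = (9 + 0)*10 = 9*10 = 90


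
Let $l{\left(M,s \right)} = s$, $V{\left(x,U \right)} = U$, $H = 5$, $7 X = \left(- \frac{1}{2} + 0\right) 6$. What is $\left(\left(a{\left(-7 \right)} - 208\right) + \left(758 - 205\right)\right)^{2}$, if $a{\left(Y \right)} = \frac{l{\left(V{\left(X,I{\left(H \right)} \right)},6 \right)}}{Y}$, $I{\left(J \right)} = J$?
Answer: $\frac{5803281}{49} \approx 1.1843 \cdot 10^{5}$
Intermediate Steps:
$X = - \frac{3}{7}$ ($X = \frac{\left(- \frac{1}{2} + 0\right) 6}{7} = \frac{\left(- \frac{1}{2}\right) 6}{7} = \frac{1}{7} \left(-3\right) = - \frac{3}{7} \approx -0.42857$)
$a{\left(Y \right)} = \frac{6}{Y}$
$\left(\left(a{\left(-7 \right)} - 208\right) + \left(758 - 205\right)\right)^{2} = \left(\left(\frac{6}{-7} - 208\right) + \left(758 - 205\right)\right)^{2} = \left(\left(6 \left(- \frac{1}{7}\right) - 208\right) + \left(758 - 205\right)\right)^{2} = \left(\left(- \frac{6}{7} - 208\right) + 553\right)^{2} = \left(- \frac{1462}{7} + 553\right)^{2} = \left(\frac{2409}{7}\right)^{2} = \frac{5803281}{49}$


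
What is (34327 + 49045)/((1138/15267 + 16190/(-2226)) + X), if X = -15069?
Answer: -33730268586/6099460585 ≈ -5.5300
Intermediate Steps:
(34327 + 49045)/((1138/15267 + 16190/(-2226)) + X) = (34327 + 49045)/((1138/15267 + 16190/(-2226)) - 15069) = 83372/((1138*(1/15267) + 16190*(-1/2226)) - 15069) = 83372/((1138/15267 - 8095/1113) - 15069) = 83372/(-5824751/809151 - 15069) = 83372/(-12198921170/809151) = 83372*(-809151/12198921170) = -33730268586/6099460585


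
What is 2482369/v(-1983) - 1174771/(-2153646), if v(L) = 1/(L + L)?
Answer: -21202807370030513/2153646 ≈ -9.8451e+9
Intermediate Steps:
v(L) = 1/(2*L)
2482369/v(-1983) - 1174771/(-2153646) = 2482369/(((½)/(-1983))) - 1174771/(-2153646) = 2482369/(((½)*(-1/1983))) - 1174771*(-1/2153646) = 2482369/(-1/3966) + 1174771/2153646 = 2482369*(-3966) + 1174771/2153646 = -9845075454 + 1174771/2153646 = -21202807370030513/2153646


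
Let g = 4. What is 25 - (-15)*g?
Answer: 85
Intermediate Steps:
25 - (-15)*g = 25 - (-15)*4 = 25 - 3*(-20) = 25 + 60 = 85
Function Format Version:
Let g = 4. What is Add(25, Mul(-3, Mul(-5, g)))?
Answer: 85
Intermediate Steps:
Add(25, Mul(-3, Mul(-5, g))) = Add(25, Mul(-3, Mul(-5, 4))) = Add(25, Mul(-3, -20)) = Add(25, 60) = 85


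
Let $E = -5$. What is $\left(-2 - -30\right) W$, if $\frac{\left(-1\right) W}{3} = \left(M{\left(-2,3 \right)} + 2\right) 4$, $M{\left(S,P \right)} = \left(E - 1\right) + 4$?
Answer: $0$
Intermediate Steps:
$M{\left(S,P \right)} = -2$ ($M{\left(S,P \right)} = \left(-5 - 1\right) + 4 = -6 + 4 = -2$)
$W = 0$ ($W = - 3 \left(-2 + 2\right) 4 = - 3 \cdot 0 \cdot 4 = \left(-3\right) 0 = 0$)
$\left(-2 - -30\right) W = \left(-2 - -30\right) 0 = \left(-2 + 30\right) 0 = 28 \cdot 0 = 0$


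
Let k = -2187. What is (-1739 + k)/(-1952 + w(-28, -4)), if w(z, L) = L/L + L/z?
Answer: 13741/6828 ≈ 2.0124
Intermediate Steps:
w(z, L) = 1 + L/z
(-1739 + k)/(-1952 + w(-28, -4)) = (-1739 - 2187)/(-1952 + (-4 - 28)/(-28)) = -3926/(-1952 - 1/28*(-32)) = -3926/(-1952 + 8/7) = -3926/(-13656/7) = -3926*(-7/13656) = 13741/6828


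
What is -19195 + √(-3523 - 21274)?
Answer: -19195 + I*√24797 ≈ -19195.0 + 157.47*I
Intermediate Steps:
-19195 + √(-3523 - 21274) = -19195 + √(-24797) = -19195 + I*√24797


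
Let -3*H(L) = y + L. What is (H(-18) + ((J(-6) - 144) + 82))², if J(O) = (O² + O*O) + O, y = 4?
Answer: 676/9 ≈ 75.111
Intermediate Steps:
J(O) = O + 2*O² (J(O) = (O² + O²) + O = 2*O² + O = O + 2*O²)
H(L) = -4/3 - L/3 (H(L) = -(4 + L)/3 = -4/3 - L/3)
(H(-18) + ((J(-6) - 144) + 82))² = ((-4/3 - ⅓*(-18)) + ((-6*(1 + 2*(-6)) - 144) + 82))² = ((-4/3 + 6) + ((-6*(1 - 12) - 144) + 82))² = (14/3 + ((-6*(-11) - 144) + 82))² = (14/3 + ((66 - 144) + 82))² = (14/3 + (-78 + 82))² = (14/3 + 4)² = (26/3)² = 676/9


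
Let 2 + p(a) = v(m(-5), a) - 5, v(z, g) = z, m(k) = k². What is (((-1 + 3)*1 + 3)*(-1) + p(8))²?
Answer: 169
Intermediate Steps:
p(a) = 18 (p(a) = -2 + ((-5)² - 5) = -2 + (25 - 5) = -2 + 20 = 18)
(((-1 + 3)*1 + 3)*(-1) + p(8))² = (((-1 + 3)*1 + 3)*(-1) + 18)² = ((2*1 + 3)*(-1) + 18)² = ((2 + 3)*(-1) + 18)² = (5*(-1) + 18)² = (-5 + 18)² = 13² = 169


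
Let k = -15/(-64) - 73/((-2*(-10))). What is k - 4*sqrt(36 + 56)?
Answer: -1093/320 - 8*sqrt(23) ≈ -41.782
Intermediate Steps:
k = -1093/320 (k = -15*(-1/64) - 73/20 = 15/64 - 73*1/20 = 15/64 - 73/20 = -1093/320 ≈ -3.4156)
k - 4*sqrt(36 + 56) = -1093/320 - 4*sqrt(36 + 56) = -1093/320 - 8*sqrt(23)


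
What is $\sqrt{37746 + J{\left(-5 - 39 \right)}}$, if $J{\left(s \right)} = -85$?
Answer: $\sqrt{37661} \approx 194.06$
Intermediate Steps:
$\sqrt{37746 + J{\left(-5 - 39 \right)}} = \sqrt{37746 - 85} = \sqrt{37661}$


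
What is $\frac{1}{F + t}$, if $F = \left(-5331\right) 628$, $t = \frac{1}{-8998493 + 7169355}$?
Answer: $- \frac{1829138}{6123712577785} \approx -2.987 \cdot 10^{-7}$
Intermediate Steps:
$t = - \frac{1}{1829138}$ ($t = \frac{1}{-1829138} = - \frac{1}{1829138} \approx -5.4671 \cdot 10^{-7}$)
$F = -3347868$
$\frac{1}{F + t} = \frac{1}{-3347868 - \frac{1}{1829138}} = \frac{1}{- \frac{6123712577785}{1829138}} = - \frac{1829138}{6123712577785}$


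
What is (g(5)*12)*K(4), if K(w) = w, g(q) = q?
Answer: 240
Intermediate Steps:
(g(5)*12)*K(4) = (5*12)*4 = 60*4 = 240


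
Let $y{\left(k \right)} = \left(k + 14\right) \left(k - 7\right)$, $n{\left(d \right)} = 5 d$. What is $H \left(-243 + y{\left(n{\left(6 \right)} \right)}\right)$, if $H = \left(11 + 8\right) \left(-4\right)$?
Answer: $-58444$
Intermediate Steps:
$y{\left(k \right)} = \left(-7 + k\right) \left(14 + k\right)$ ($y{\left(k \right)} = \left(14 + k\right) \left(-7 + k\right) = \left(-7 + k\right) \left(14 + k\right)$)
$H = -76$ ($H = 19 \left(-4\right) = -76$)
$H \left(-243 + y{\left(n{\left(6 \right)} \right)}\right) = - 76 \left(-243 + \left(-98 + \left(5 \cdot 6\right)^{2} + 7 \cdot 5 \cdot 6\right)\right) = - 76 \left(-243 + \left(-98 + 30^{2} + 7 \cdot 30\right)\right) = - 76 \left(-243 + \left(-98 + 900 + 210\right)\right) = - 76 \left(-243 + 1012\right) = \left(-76\right) 769 = -58444$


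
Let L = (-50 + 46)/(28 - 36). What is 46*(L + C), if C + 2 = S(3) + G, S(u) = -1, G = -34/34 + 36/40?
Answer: -598/5 ≈ -119.60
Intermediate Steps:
L = ½ (L = -4/(-8) = -4*(-⅛) = ½ ≈ 0.50000)
G = -⅒ (G = -34*1/34 + 36*(1/40) = -1 + 9/10 = -⅒ ≈ -0.10000)
C = -31/10 (C = -2 + (-1 - ⅒) = -2 - 11/10 = -31/10 ≈ -3.1000)
46*(L + C) = 46*(½ - 31/10) = 46*(-13/5) = -598/5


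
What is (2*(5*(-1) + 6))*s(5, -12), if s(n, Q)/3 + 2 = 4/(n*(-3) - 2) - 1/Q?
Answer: -439/34 ≈ -12.912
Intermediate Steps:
s(n, Q) = -6 - 3/Q + 12/(-2 - 3*n) (s(n, Q) = -6 + 3*(4/(n*(-3) - 2) - 1/Q) = -6 + 3*(4/(-3*n - 2) - 1/Q) = -6 + 3*(4/(-2 - 3*n) - 1/Q) = -6 + 3*(-1/Q + 4/(-2 - 3*n)) = -6 + (-3/Q + 12/(-2 - 3*n)) = -6 - 3/Q + 12/(-2 - 3*n))
(2*(5*(-1) + 6))*s(5, -12) = (2*(5*(-1) + 6))*(3*(-2 - 8*(-12) - 3*5 - 6*(-12)*5)/(-12*(2 + 3*5))) = (2*(-5 + 6))*(3*(-1/12)*(-2 + 96 - 15 + 360)/(2 + 15)) = (2*1)*(3*(-1/12)*439/17) = 2*(3*(-1/12)*(1/17)*439) = 2*(-439/68) = -439/34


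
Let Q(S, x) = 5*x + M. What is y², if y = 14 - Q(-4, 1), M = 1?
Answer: 64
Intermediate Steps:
Q(S, x) = 1 + 5*x (Q(S, x) = 5*x + 1 = 1 + 5*x)
y = 8 (y = 14 - (1 + 5*1) = 14 - (1 + 5) = 14 - 1*6 = 14 - 6 = 8)
y² = 8² = 64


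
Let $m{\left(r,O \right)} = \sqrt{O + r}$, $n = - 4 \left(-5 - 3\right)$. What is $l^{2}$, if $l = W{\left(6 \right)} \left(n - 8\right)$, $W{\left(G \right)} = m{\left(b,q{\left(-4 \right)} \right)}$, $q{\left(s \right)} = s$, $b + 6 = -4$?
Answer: $-8064$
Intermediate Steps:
$b = -10$ ($b = -6 - 4 = -10$)
$n = 32$ ($n = \left(-4\right) \left(-8\right) = 32$)
$W{\left(G \right)} = i \sqrt{14}$ ($W{\left(G \right)} = \sqrt{-4 - 10} = \sqrt{-14} = i \sqrt{14}$)
$l = 24 i \sqrt{14}$ ($l = i \sqrt{14} \left(32 - 8\right) = i \sqrt{14} \cdot 24 = 24 i \sqrt{14} \approx 89.8 i$)
$l^{2} = \left(24 i \sqrt{14}\right)^{2} = -8064$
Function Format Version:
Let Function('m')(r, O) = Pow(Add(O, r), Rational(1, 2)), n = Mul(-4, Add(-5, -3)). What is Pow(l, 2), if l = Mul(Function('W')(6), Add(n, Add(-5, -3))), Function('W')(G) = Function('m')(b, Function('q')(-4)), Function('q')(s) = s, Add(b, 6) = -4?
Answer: -8064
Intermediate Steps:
b = -10 (b = Add(-6, -4) = -10)
n = 32 (n = Mul(-4, -8) = 32)
Function('W')(G) = Mul(I, Pow(14, Rational(1, 2))) (Function('W')(G) = Pow(Add(-4, -10), Rational(1, 2)) = Pow(-14, Rational(1, 2)) = Mul(I, Pow(14, Rational(1, 2))))
l = Mul(24, I, Pow(14, Rational(1, 2))) (l = Mul(Mul(I, Pow(14, Rational(1, 2))), Add(32, Add(-5, -3))) = Mul(Mul(I, Pow(14, Rational(1, 2))), Add(32, -8)) = Mul(Mul(I, Pow(14, Rational(1, 2))), 24) = Mul(24, I, Pow(14, Rational(1, 2))) ≈ Mul(89.800, I))
Pow(l, 2) = Pow(Mul(24, I, Pow(14, Rational(1, 2))), 2) = -8064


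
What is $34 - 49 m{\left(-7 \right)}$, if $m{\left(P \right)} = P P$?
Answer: $-2367$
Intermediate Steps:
$m{\left(P \right)} = P^{2}$
$34 - 49 m{\left(-7 \right)} = 34 - 49 \left(-7\right)^{2} = 34 - 2401 = -2367$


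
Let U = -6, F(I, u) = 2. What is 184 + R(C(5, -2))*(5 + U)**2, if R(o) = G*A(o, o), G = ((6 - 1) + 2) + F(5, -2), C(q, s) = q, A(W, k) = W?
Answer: 229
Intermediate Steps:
G = 9 (G = ((6 - 1) + 2) + 2 = (5 + 2) + 2 = 7 + 2 = 9)
R(o) = 9*o
184 + R(C(5, -2))*(5 + U)**2 = 184 + (9*5)*(5 - 6)**2 = 184 + 45*(-1)**2 = 184 + 45*1 = 184 + 45 = 229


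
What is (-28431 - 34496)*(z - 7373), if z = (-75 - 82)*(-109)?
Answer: -612908980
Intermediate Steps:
z = 17113 (z = -157*(-109) = 17113)
(-28431 - 34496)*(z - 7373) = (-28431 - 34496)*(17113 - 7373) = -62927*9740 = -612908980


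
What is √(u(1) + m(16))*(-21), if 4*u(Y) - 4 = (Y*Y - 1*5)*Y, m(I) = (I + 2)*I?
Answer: -252*√2 ≈ -356.38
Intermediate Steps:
m(I) = I*(2 + I) (m(I) = (2 + I)*I = I*(2 + I))
u(Y) = 1 + Y*(-5 + Y²)/4 (u(Y) = 1 + ((Y*Y - 1*5)*Y)/4 = 1 + ((Y² - 5)*Y)/4 = 1 + ((-5 + Y²)*Y)/4 = 1 + (Y*(-5 + Y²))/4 = 1 + Y*(-5 + Y²)/4)
√(u(1) + m(16))*(-21) = √((1 - 5/4*1 + (¼)*1³) + 16*(2 + 16))*(-21) = √((1 - 5/4 + (¼)*1) + 16*18)*(-21) = √((1 - 5/4 + ¼) + 288)*(-21) = √(0 + 288)*(-21) = √288*(-21) = (12*√2)*(-21) = -252*√2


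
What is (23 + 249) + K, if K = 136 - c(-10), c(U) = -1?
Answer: 409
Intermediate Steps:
K = 137 (K = 136 - 1*(-1) = 136 + 1 = 137)
(23 + 249) + K = (23 + 249) + 137 = 272 + 137 = 409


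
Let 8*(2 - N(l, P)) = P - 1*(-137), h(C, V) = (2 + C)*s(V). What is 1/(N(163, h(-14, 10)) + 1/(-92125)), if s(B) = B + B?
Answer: 737000/10962867 ≈ 0.067227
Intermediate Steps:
s(B) = 2*B
h(C, V) = 2*V*(2 + C) (h(C, V) = (2 + C)*(2*V) = 2*V*(2 + C))
N(l, P) = -121/8 - P/8 (N(l, P) = 2 - (P - 1*(-137))/8 = 2 - (P + 137)/8 = 2 - (137 + P)/8 = 2 + (-137/8 - P/8) = -121/8 - P/8)
1/(N(163, h(-14, 10)) + 1/(-92125)) = 1/((-121/8 - 10*(2 - 14)/4) + 1/(-92125)) = 1/((-121/8 - 10*(-12)/4) - 1/92125) = 1/((-121/8 - ⅛*(-240)) - 1/92125) = 1/((-121/8 + 30) - 1/92125) = 1/(119/8 - 1/92125) = 1/(10962867/737000) = 737000/10962867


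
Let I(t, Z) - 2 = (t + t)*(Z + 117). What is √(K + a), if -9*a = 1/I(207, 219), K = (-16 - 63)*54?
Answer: I*√742942299926090/417318 ≈ 65.315*I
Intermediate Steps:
K = -4266 (K = -79*54 = -4266)
I(t, Z) = 2 + 2*t*(117 + Z) (I(t, Z) = 2 + (t + t)*(Z + 117) = 2 + (2*t)*(117 + Z) = 2 + 2*t*(117 + Z))
a = -1/1251954 (a = -1/(9*(2 + 234*207 + 2*219*207)) = -1/(9*(2 + 48438 + 90666)) = -⅑/139106 = -⅑*1/139106 = -1/1251954 ≈ -7.9875e-7)
√(K + a) = √(-4266 - 1/1251954) = √(-5340835765/1251954) = I*√742942299926090/417318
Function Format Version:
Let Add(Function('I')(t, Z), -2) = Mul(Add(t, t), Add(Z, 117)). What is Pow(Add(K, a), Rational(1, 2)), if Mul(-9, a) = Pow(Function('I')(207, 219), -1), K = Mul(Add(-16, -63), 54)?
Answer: Mul(Rational(1, 417318), I, Pow(742942299926090, Rational(1, 2))) ≈ Mul(65.315, I)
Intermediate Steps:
K = -4266 (K = Mul(-79, 54) = -4266)
Function('I')(t, Z) = Add(2, Mul(2, t, Add(117, Z))) (Function('I')(t, Z) = Add(2, Mul(Add(t, t), Add(Z, 117))) = Add(2, Mul(Mul(2, t), Add(117, Z))) = Add(2, Mul(2, t, Add(117, Z))))
a = Rational(-1, 1251954) (a = Mul(Rational(-1, 9), Pow(Add(2, Mul(234, 207), Mul(2, 219, 207)), -1)) = Mul(Rational(-1, 9), Pow(Add(2, 48438, 90666), -1)) = Mul(Rational(-1, 9), Pow(139106, -1)) = Mul(Rational(-1, 9), Rational(1, 139106)) = Rational(-1, 1251954) ≈ -7.9875e-7)
Pow(Add(K, a), Rational(1, 2)) = Pow(Add(-4266, Rational(-1, 1251954)), Rational(1, 2)) = Pow(Rational(-5340835765, 1251954), Rational(1, 2)) = Mul(Rational(1, 417318), I, Pow(742942299926090, Rational(1, 2)))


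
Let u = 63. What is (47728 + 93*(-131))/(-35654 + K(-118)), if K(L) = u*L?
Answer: -35545/43088 ≈ -0.82494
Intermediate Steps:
K(L) = 63*L
(47728 + 93*(-131))/(-35654 + K(-118)) = (47728 + 93*(-131))/(-35654 + 63*(-118)) = (47728 - 12183)/(-35654 - 7434) = 35545/(-43088) = 35545*(-1/43088) = -35545/43088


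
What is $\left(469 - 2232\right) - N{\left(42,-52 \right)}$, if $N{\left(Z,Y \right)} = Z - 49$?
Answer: $-1756$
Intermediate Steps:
$N{\left(Z,Y \right)} = -49 + Z$
$\left(469 - 2232\right) - N{\left(42,-52 \right)} = \left(469 - 2232\right) - \left(-49 + 42\right) = -1763 - -7 = -1763 + 7 = -1756$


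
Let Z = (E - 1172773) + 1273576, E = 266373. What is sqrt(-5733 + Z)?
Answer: sqrt(361443) ≈ 601.20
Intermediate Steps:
Z = 367176 (Z = (266373 - 1172773) + 1273576 = -906400 + 1273576 = 367176)
sqrt(-5733 + Z) = sqrt(-5733 + 367176) = sqrt(361443)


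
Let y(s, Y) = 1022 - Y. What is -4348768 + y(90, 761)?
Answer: -4348507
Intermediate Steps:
-4348768 + y(90, 761) = -4348768 + (1022 - 1*761) = -4348768 + (1022 - 761) = -4348768 + 261 = -4348507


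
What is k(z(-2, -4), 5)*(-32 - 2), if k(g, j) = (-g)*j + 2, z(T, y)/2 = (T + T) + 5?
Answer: 272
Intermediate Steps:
z(T, y) = 10 + 4*T (z(T, y) = 2*((T + T) + 5) = 2*(2*T + 5) = 2*(5 + 2*T) = 10 + 4*T)
k(g, j) = 2 - g*j (k(g, j) = -g*j + 2 = 2 - g*j)
k(z(-2, -4), 5)*(-32 - 2) = (2 - 1*(10 + 4*(-2))*5)*(-32 - 2) = (2 - 1*(10 - 8)*5)*(-34) = (2 - 1*2*5)*(-34) = (2 - 10)*(-34) = -8*(-34) = 272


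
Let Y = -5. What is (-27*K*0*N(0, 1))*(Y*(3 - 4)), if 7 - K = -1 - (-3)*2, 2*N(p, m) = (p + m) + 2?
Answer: 0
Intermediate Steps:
N(p, m) = 1 + m/2 + p/2 (N(p, m) = ((p + m) + 2)/2 = ((m + p) + 2)/2 = (2 + m + p)/2 = 1 + m/2 + p/2)
K = 2 (K = 7 - (-1 - (-3)*2) = 7 - (-1 - 1*(-6)) = 7 - (-1 + 6) = 7 - 1*5 = 7 - 5 = 2)
(-27*K*0*N(0, 1))*(Y*(3 - 4)) = (-54*0*(1 + (½)*1 + (½)*0))*(-5*(3 - 4)) = (-54*0*(1 + ½ + 0))*(-5*(-1)) = -54*0*(3/2)*5 = -54*0*5 = -27*0*5 = 0*5 = 0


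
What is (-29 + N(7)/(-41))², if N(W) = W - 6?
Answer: 1416100/1681 ≈ 842.42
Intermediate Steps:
N(W) = -6 + W
(-29 + N(7)/(-41))² = (-29 + (-6 + 7)/(-41))² = (-29 + 1*(-1/41))² = (-29 - 1/41)² = (-1190/41)² = 1416100/1681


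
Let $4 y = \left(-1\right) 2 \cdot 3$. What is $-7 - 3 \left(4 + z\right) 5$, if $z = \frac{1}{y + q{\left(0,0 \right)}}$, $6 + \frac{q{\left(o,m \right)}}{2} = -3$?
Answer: $- \frac{861}{13} \approx -66.231$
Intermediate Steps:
$y = - \frac{3}{2}$ ($y = \frac{\left(-1\right) 2 \cdot 3}{4} = \frac{\left(-2\right) 3}{4} = \frac{1}{4} \left(-6\right) = - \frac{3}{2} \approx -1.5$)
$q{\left(o,m \right)} = -18$ ($q{\left(o,m \right)} = -12 + 2 \left(-3\right) = -12 - 6 = -18$)
$z = - \frac{2}{39}$ ($z = \frac{1}{- \frac{3}{2} - 18} = \frac{1}{- \frac{39}{2}} = - \frac{2}{39} \approx -0.051282$)
$-7 - 3 \left(4 + z\right) 5 = -7 - 3 \left(4 - \frac{2}{39}\right) 5 = -7 - 3 \cdot \frac{154}{39} \cdot 5 = -7 - \frac{770}{13} = - \frac{861}{13}$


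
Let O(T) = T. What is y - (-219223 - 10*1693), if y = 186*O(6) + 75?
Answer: 237344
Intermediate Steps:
y = 1191 (y = 186*6 + 75 = 1116 + 75 = 1191)
y - (-219223 - 10*1693) = 1191 - (-219223 - 10*1693) = 1191 - (-219223 - 16930) = 1191 - 1*(-236153) = 1191 + 236153 = 237344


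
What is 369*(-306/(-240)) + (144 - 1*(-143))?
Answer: 30299/40 ≈ 757.47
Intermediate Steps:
369*(-306/(-240)) + (144 - 1*(-143)) = 369*(-306*(-1/240)) + (144 + 143) = 369*(51/40) + 287 = 18819/40 + 287 = 30299/40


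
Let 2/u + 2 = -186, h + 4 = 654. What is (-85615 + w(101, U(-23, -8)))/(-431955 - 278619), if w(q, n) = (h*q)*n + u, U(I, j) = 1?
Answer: 1876711/66793956 ≈ 0.028097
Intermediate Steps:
h = 650 (h = -4 + 654 = 650)
u = -1/94 (u = 2/(-2 - 186) = 2/(-188) = 2*(-1/188) = -1/94 ≈ -0.010638)
w(q, n) = -1/94 + 650*n*q (w(q, n) = (650*q)*n - 1/94 = 650*n*q - 1/94 = -1/94 + 650*n*q)
(-85615 + w(101, U(-23, -8)))/(-431955 - 278619) = (-85615 + (-1/94 + 650*1*101))/(-431955 - 278619) = (-85615 + (-1/94 + 65650))/(-710574) = (-85615 + 6171099/94)*(-1/710574) = -1876711/94*(-1/710574) = 1876711/66793956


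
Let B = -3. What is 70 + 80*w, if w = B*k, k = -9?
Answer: 2230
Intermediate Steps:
w = 27 (w = -3*(-9) = 27)
70 + 80*w = 70 + 80*27 = 70 + 2160 = 2230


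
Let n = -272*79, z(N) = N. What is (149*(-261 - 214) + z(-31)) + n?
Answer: -92294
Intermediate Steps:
n = -21488
(149*(-261 - 214) + z(-31)) + n = (149*(-261 - 214) - 31) - 21488 = (149*(-475) - 31) - 21488 = (-70775 - 31) - 21488 = -70806 - 21488 = -92294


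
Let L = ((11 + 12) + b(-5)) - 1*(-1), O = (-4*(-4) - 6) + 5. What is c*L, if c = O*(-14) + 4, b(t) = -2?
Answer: -4532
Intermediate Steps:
O = 15 (O = (16 - 6) + 5 = 10 + 5 = 15)
c = -206 (c = 15*(-14) + 4 = -210 + 4 = -206)
L = 22 (L = ((11 + 12) - 2) - 1*(-1) = (23 - 2) + 1 = 21 + 1 = 22)
c*L = -206*22 = -4532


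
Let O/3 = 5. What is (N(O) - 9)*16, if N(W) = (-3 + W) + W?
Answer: 288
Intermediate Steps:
O = 15 (O = 3*5 = 15)
N(W) = -3 + 2*W
(N(O) - 9)*16 = ((-3 + 2*15) - 9)*16 = ((-3 + 30) - 9)*16 = (27 - 9)*16 = 18*16 = 288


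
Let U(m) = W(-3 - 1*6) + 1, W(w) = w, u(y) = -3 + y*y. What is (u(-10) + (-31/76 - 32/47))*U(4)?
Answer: -685190/893 ≈ -767.29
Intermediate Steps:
u(y) = -3 + y²
U(m) = -8 (U(m) = (-3 - 1*6) + 1 = (-3 - 6) + 1 = -9 + 1 = -8)
(u(-10) + (-31/76 - 32/47))*U(4) = ((-3 + (-10)²) + (-31/76 - 32/47))*(-8) = ((-3 + 100) + (-31*1/76 - 32*1/47))*(-8) = (97 + (-31/76 - 32/47))*(-8) = (97 - 3889/3572)*(-8) = (342595/3572)*(-8) = -685190/893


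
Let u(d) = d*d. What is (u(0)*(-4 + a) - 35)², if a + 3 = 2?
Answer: 1225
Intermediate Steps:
a = -1 (a = -3 + 2 = -1)
u(d) = d²
(u(0)*(-4 + a) - 35)² = (0²*(-4 - 1) - 35)² = (0*(-5) - 35)² = (0 - 35)² = (-35)² = 1225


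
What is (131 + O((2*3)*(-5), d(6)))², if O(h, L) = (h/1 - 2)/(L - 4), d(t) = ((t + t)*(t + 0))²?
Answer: 28776711769/1677025 ≈ 17159.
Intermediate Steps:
d(t) = 4*t⁴ (d(t) = ((2*t)*t)² = (2*t²)² = 4*t⁴)
O(h, L) = (-2 + h)/(-4 + L) (O(h, L) = (h*1 - 2)/(-4 + L) = (h - 2)/(-4 + L) = (-2 + h)/(-4 + L))
(131 + O((2*3)*(-5), d(6)))² = (131 + (-2 + (2*3)*(-5))/(-4 + 4*6⁴))² = (131 + (-2 + 6*(-5))/(-4 + 4*1296))² = (131 + (-2 - 30)/(-4 + 5184))² = (131 - 32/5180)² = (131 + (1/5180)*(-32))² = (131 - 8/1295)² = (169637/1295)² = 28776711769/1677025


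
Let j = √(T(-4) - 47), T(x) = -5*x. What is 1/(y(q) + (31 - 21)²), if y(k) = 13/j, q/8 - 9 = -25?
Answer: 2700/270169 + 39*I*√3/270169 ≈ 0.0099937 + 0.00025003*I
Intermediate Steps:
j = 3*I*√3 (j = √(-5*(-4) - 47) = √(20 - 47) = √(-27) = 3*I*√3 ≈ 5.1962*I)
q = -128 (q = 72 + 8*(-25) = 72 - 200 = -128)
y(k) = -13*I*√3/9 (y(k) = 13/((3*I*√3)) = 13*(-I*√3/9) = -13*I*√3/9)
1/(y(q) + (31 - 21)²) = 1/(-13*I*√3/9 + (31 - 21)²) = 1/(-13*I*√3/9 + 10²) = 1/(-13*I*√3/9 + 100) = 1/(100 - 13*I*√3/9)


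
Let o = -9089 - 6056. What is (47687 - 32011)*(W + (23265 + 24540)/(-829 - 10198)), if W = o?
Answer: -2618702762720/11027 ≈ -2.3748e+8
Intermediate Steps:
o = -15145
W = -15145
(47687 - 32011)*(W + (23265 + 24540)/(-829 - 10198)) = (47687 - 32011)*(-15145 + (23265 + 24540)/(-829 - 10198)) = 15676*(-15145 + 47805/(-11027)) = 15676*(-15145 + 47805*(-1/11027)) = 15676*(-15145 - 47805/11027) = 15676*(-167051720/11027) = -2618702762720/11027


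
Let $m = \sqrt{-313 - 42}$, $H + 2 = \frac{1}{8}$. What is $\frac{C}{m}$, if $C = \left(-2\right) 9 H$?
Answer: $- \frac{27 i \sqrt{355}}{284} \approx - 1.7913 i$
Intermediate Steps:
$H = - \frac{15}{8}$ ($H = -2 + \frac{1}{8} = - \frac{15}{8} \approx -1.875$)
$m = i \sqrt{355}$ ($m = \sqrt{-313 + \left(-197 + 155\right)} = \sqrt{-313 - 42} = \sqrt{-355} = i \sqrt{355} \approx 18.841 i$)
$C = \frac{135}{4}$ ($C = \left(-2\right) 9 \left(- \frac{15}{8}\right) = \left(-18\right) \left(- \frac{15}{8}\right) = \frac{135}{4} \approx 33.75$)
$\frac{C}{m} = \frac{135}{4 i \sqrt{355}} = \frac{135 \left(- \frac{i \sqrt{355}}{355}\right)}{4} = - \frac{27 i \sqrt{355}}{284}$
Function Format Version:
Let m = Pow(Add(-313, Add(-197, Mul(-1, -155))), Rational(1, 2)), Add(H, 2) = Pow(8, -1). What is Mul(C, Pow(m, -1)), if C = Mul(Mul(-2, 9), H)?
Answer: Mul(Rational(-27, 284), I, Pow(355, Rational(1, 2))) ≈ Mul(-1.7913, I)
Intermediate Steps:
H = Rational(-15, 8) (H = Add(-2, Pow(8, -1)) = Add(-2, Rational(1, 8)) = Rational(-15, 8) ≈ -1.8750)
m = Mul(I, Pow(355, Rational(1, 2))) (m = Pow(Add(-313, Add(-197, 155)), Rational(1, 2)) = Pow(Add(-313, -42), Rational(1, 2)) = Pow(-355, Rational(1, 2)) = Mul(I, Pow(355, Rational(1, 2))) ≈ Mul(18.841, I))
C = Rational(135, 4) (C = Mul(Mul(-2, 9), Rational(-15, 8)) = Mul(-18, Rational(-15, 8)) = Rational(135, 4) ≈ 33.750)
Mul(C, Pow(m, -1)) = Mul(Rational(135, 4), Pow(Mul(I, Pow(355, Rational(1, 2))), -1)) = Mul(Rational(135, 4), Mul(Rational(-1, 355), I, Pow(355, Rational(1, 2)))) = Mul(Rational(-27, 284), I, Pow(355, Rational(1, 2)))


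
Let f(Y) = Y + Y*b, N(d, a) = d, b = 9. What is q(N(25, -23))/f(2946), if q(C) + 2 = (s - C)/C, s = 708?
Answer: 211/245500 ≈ 0.00085947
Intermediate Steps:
f(Y) = 10*Y (f(Y) = Y + Y*9 = Y + 9*Y = 10*Y)
q(C) = -2 + (708 - C)/C
q(N(25, -23))/f(2946) = (-3 + 708/25)/((10*2946)) = (-3 + 708*(1/25))/29460 = (-3 + 708/25)*(1/29460) = (633/25)*(1/29460) = 211/245500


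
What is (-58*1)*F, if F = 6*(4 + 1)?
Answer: -1740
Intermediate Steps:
F = 30 (F = 6*5 = 30)
(-58*1)*F = -58*1*30 = -58*30 = -1740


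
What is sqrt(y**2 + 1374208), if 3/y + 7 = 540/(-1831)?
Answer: 7*sqrt(5003504536009)/13357 ≈ 1172.3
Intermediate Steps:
y = -5493/13357 (y = 3/(-7 + 540/(-1831)) = 3/(-7 + 540*(-1/1831)) = 3/(-7 - 540/1831) = 3/(-13357/1831) = 3*(-1831/13357) = -5493/13357 ≈ -0.41124)
sqrt(y**2 + 1374208) = sqrt((-5493/13357)**2 + 1374208) = sqrt(30173049/178409449 + 1374208) = sqrt(245171722264441/178409449) = 7*sqrt(5003504536009)/13357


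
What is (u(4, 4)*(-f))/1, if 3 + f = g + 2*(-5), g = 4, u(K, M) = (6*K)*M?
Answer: 864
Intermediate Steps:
u(K, M) = 6*K*M
f = -9 (f = -3 + (4 + 2*(-5)) = -3 + (4 - 10) = -3 - 6 = -9)
(u(4, 4)*(-f))/1 = ((6*4*4)*(-1*(-9)))/1 = (96*9)*1 = 864*1 = 864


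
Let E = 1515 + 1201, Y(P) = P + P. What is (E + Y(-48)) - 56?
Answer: 2564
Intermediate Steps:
Y(P) = 2*P
E = 2716
(E + Y(-48)) - 56 = (2716 + 2*(-48)) - 56 = (2716 - 96) - 56 = 2620 - 56 = 2564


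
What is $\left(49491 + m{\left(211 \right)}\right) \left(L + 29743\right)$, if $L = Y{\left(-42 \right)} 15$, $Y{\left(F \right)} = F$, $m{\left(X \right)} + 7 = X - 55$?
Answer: $1445169320$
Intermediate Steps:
$m{\left(X \right)} = -62 + X$ ($m{\left(X \right)} = -7 + \left(X - 55\right) = -7 + \left(-55 + X\right) = -62 + X$)
$L = -630$ ($L = \left(-42\right) 15 = -630$)
$\left(49491 + m{\left(211 \right)}\right) \left(L + 29743\right) = \left(49491 + \left(-62 + 211\right)\right) \left(-630 + 29743\right) = \left(49491 + 149\right) 29113 = 49640 \cdot 29113 = 1445169320$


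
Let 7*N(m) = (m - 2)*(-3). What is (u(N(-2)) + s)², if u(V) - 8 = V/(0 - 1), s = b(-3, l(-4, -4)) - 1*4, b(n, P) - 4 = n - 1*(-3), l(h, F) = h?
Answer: 1936/49 ≈ 39.510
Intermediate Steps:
N(m) = 6/7 - 3*m/7 (N(m) = ((m - 2)*(-3))/7 = ((-2 + m)*(-3))/7 = (6 - 3*m)/7 = 6/7 - 3*m/7)
b(n, P) = 7 + n (b(n, P) = 4 + (n - 1*(-3)) = 4 + (n + 3) = 4 + (3 + n) = 7 + n)
s = 0 (s = (7 - 3) - 1*4 = 4 - 4 = 0)
u(V) = 8 - V (u(V) = 8 + V/(0 - 1) = 8 + V/(-1) = 8 + V*(-1) = 8 - V)
(u(N(-2)) + s)² = ((8 - (6/7 - 3/7*(-2))) + 0)² = ((8 - (6/7 + 6/7)) + 0)² = ((8 - 1*12/7) + 0)² = ((8 - 12/7) + 0)² = (44/7 + 0)² = (44/7)² = 1936/49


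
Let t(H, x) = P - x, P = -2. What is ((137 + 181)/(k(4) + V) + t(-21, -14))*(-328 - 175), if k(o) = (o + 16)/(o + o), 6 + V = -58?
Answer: -140840/41 ≈ -3435.1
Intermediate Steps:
t(H, x) = -2 - x
V = -64 (V = -6 - 58 = -64)
k(o) = (16 + o)/(2*o) (k(o) = (16 + o)/((2*o)) = (16 + o)*(1/(2*o)) = (16 + o)/(2*o))
((137 + 181)/(k(4) + V) + t(-21, -14))*(-328 - 175) = ((137 + 181)/((1/2)*(16 + 4)/4 - 64) + (-2 - 1*(-14)))*(-328 - 175) = (318/((1/2)*(1/4)*20 - 64) + (-2 + 14))*(-503) = (318/(5/2 - 64) + 12)*(-503) = (318/(-123/2) + 12)*(-503) = (318*(-2/123) + 12)*(-503) = (-212/41 + 12)*(-503) = (280/41)*(-503) = -140840/41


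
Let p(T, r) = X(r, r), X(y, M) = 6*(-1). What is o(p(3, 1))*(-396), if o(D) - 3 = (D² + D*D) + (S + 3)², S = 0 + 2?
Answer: -39600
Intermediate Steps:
X(y, M) = -6
p(T, r) = -6
S = 2
o(D) = 28 + 2*D² (o(D) = 3 + ((D² + D*D) + (2 + 3)²) = 3 + ((D² + D²) + 5²) = 3 + (2*D² + 25) = 3 + (25 + 2*D²) = 28 + 2*D²)
o(p(3, 1))*(-396) = (28 + 2*(-6)²)*(-396) = (28 + 2*36)*(-396) = (28 + 72)*(-396) = 100*(-396) = -39600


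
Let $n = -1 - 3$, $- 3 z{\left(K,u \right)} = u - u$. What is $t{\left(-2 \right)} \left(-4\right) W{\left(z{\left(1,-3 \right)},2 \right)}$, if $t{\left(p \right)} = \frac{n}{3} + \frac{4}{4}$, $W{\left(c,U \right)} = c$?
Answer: $0$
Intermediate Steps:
$z{\left(K,u \right)} = 0$ ($z{\left(K,u \right)} = - \frac{u - u}{3} = \left(- \frac{1}{3}\right) 0 = 0$)
$n = -4$
$t{\left(p \right)} = - \frac{1}{3}$ ($t{\left(p \right)} = - \frac{4}{3} + \frac{4}{4} = \left(-4\right) \frac{1}{3} + 4 \cdot \frac{1}{4} = - \frac{4}{3} + 1 = - \frac{1}{3}$)
$t{\left(-2 \right)} \left(-4\right) W{\left(z{\left(1,-3 \right)},2 \right)} = \left(- \frac{1}{3}\right) \left(-4\right) 0 = \frac{4}{3} \cdot 0 = 0$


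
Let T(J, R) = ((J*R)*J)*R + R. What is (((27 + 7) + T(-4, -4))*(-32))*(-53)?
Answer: 485056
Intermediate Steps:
T(J, R) = R + J**2*R**2 (T(J, R) = (R*J**2)*R + R = J**2*R**2 + R = R + J**2*R**2)
(((27 + 7) + T(-4, -4))*(-32))*(-53) = (((27 + 7) - 4*(1 - 4*(-4)**2))*(-32))*(-53) = ((34 - 4*(1 - 4*16))*(-32))*(-53) = ((34 - 4*(1 - 64))*(-32))*(-53) = ((34 - 4*(-63))*(-32))*(-53) = ((34 + 252)*(-32))*(-53) = (286*(-32))*(-53) = -9152*(-53) = 485056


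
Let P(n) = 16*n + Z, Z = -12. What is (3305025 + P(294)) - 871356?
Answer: 2438361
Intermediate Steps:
P(n) = -12 + 16*n (P(n) = 16*n - 12 = -12 + 16*n)
(3305025 + P(294)) - 871356 = (3305025 + (-12 + 16*294)) - 871356 = (3305025 + (-12 + 4704)) - 871356 = (3305025 + 4692) - 871356 = 3309717 - 871356 = 2438361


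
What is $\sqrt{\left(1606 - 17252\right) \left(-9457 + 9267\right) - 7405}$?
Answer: $\sqrt{2965335} \approx 1722.0$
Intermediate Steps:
$\sqrt{\left(1606 - 17252\right) \left(-9457 + 9267\right) - 7405} = \sqrt{\left(-15646\right) \left(-190\right) - 7405} = \sqrt{2972740 - 7405} = \sqrt{2965335}$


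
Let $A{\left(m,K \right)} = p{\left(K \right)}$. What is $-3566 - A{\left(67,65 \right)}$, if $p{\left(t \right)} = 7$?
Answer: $-3573$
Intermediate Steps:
$A{\left(m,K \right)} = 7$
$-3566 - A{\left(67,65 \right)} = -3566 - 7 = -3573$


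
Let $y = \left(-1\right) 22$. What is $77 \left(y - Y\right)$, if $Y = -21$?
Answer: $-77$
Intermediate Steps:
$y = -22$
$77 \left(y - Y\right) = 77 \left(-22 - -21\right) = 77 \left(-22 + 21\right) = 77 \left(-1\right) = -77$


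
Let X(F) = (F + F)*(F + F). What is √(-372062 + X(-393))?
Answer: √245734 ≈ 495.72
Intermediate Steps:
X(F) = 4*F² (X(F) = (2*F)*(2*F) = 4*F²)
√(-372062 + X(-393)) = √(-372062 + 4*(-393)²) = √(-372062 + 4*154449) = √(-372062 + 617796) = √245734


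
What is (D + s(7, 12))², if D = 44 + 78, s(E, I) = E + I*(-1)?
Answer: 13689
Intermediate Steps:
s(E, I) = E - I
D = 122
(D + s(7, 12))² = (122 + (7 - 1*12))² = (122 + (7 - 12))² = (122 - 5)² = 117² = 13689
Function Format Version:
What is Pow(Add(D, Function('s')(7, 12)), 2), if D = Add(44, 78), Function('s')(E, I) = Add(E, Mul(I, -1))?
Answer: 13689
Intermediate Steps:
Function('s')(E, I) = Add(E, Mul(-1, I))
D = 122
Pow(Add(D, Function('s')(7, 12)), 2) = Pow(Add(122, Add(7, Mul(-1, 12))), 2) = Pow(Add(122, Add(7, -12)), 2) = Pow(Add(122, -5), 2) = Pow(117, 2) = 13689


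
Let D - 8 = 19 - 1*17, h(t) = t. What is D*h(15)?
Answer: 150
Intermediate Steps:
D = 10 (D = 8 + (19 - 1*17) = 8 + (19 - 17) = 8 + 2 = 10)
D*h(15) = 10*15 = 150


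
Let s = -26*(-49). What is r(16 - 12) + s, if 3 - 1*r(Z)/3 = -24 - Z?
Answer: 1367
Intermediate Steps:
r(Z) = 81 + 3*Z (r(Z) = 9 - 3*(-24 - Z) = 9 + (72 + 3*Z) = 81 + 3*Z)
s = 1274
r(16 - 12) + s = (81 + 3*(16 - 12)) + 1274 = (81 + 3*4) + 1274 = (81 + 12) + 1274 = 93 + 1274 = 1367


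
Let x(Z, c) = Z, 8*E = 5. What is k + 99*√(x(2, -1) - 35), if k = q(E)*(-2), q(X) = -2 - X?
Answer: 21/4 + 99*I*√33 ≈ 5.25 + 568.71*I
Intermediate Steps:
E = 5/8 (E = (⅛)*5 = 5/8 ≈ 0.62500)
k = 21/4 (k = (-2 - 1*5/8)*(-2) = (-2 - 5/8)*(-2) = -21/8*(-2) = 21/4 ≈ 5.2500)
k + 99*√(x(2, -1) - 35) = 21/4 + 99*√(2 - 35) = 21/4 + 99*√(-33) = 21/4 + 99*(I*√33) = 21/4 + 99*I*√33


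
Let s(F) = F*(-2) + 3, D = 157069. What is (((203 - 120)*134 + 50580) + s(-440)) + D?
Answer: 219654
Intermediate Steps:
s(F) = 3 - 2*F (s(F) = -2*F + 3 = 3 - 2*F)
(((203 - 120)*134 + 50580) + s(-440)) + D = (((203 - 120)*134 + 50580) + (3 - 2*(-440))) + 157069 = ((83*134 + 50580) + (3 + 880)) + 157069 = ((11122 + 50580) + 883) + 157069 = (61702 + 883) + 157069 = 62585 + 157069 = 219654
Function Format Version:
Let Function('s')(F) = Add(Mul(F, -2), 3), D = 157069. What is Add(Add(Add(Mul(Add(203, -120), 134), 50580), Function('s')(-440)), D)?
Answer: 219654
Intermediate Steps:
Function('s')(F) = Add(3, Mul(-2, F)) (Function('s')(F) = Add(Mul(-2, F), 3) = Add(3, Mul(-2, F)))
Add(Add(Add(Mul(Add(203, -120), 134), 50580), Function('s')(-440)), D) = Add(Add(Add(Mul(Add(203, -120), 134), 50580), Add(3, Mul(-2, -440))), 157069) = Add(Add(Add(Mul(83, 134), 50580), Add(3, 880)), 157069) = Add(Add(Add(11122, 50580), 883), 157069) = Add(Add(61702, 883), 157069) = Add(62585, 157069) = 219654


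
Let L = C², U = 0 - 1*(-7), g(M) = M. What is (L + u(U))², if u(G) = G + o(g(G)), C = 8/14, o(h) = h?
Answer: 492804/2401 ≈ 205.25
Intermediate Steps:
U = 7 (U = 0 + 7 = 7)
C = 4/7 (C = 8*(1/14) = 4/7 ≈ 0.57143)
u(G) = 2*G (u(G) = G + G = 2*G)
L = 16/49 (L = (4/7)² = 16/49 ≈ 0.32653)
(L + u(U))² = (16/49 + 2*7)² = (16/49 + 14)² = (702/49)² = 492804/2401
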